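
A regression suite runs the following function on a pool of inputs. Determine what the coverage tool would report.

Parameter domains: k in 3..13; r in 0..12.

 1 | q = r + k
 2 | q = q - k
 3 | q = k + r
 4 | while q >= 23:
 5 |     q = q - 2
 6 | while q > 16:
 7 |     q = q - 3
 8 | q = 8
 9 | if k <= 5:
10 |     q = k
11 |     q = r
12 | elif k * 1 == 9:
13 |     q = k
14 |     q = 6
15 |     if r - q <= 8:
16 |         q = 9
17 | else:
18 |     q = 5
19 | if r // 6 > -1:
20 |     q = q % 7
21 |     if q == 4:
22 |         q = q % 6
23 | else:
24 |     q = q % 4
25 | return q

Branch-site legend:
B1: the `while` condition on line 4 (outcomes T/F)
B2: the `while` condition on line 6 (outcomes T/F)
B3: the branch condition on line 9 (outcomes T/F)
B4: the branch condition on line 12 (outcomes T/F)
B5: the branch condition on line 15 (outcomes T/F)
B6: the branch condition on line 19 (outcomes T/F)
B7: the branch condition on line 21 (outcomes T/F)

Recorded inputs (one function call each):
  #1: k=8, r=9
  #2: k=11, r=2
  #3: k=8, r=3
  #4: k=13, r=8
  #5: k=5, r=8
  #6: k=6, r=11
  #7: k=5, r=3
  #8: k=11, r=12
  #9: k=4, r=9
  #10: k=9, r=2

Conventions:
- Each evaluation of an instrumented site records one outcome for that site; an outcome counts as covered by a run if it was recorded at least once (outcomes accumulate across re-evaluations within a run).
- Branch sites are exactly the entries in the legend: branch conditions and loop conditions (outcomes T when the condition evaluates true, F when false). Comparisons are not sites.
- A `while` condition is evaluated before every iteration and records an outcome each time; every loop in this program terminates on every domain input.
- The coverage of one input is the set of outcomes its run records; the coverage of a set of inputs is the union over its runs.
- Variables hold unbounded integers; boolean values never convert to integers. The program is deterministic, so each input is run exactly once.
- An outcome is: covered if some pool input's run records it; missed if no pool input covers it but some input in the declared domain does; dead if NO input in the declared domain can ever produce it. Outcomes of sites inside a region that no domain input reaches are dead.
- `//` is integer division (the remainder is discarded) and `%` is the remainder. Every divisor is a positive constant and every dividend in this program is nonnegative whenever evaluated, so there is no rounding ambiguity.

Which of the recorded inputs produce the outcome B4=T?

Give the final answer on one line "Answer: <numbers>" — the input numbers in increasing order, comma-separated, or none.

input #1 (k=8, r=9): never hits B4=T
input #2 (k=11, r=2): never hits B4=T
input #3 (k=8, r=3): never hits B4=T
input #4 (k=13, r=8): never hits B4=T
input #5 (k=5, r=8): never hits B4=T
input #6 (k=6, r=11): never hits B4=T
input #7 (k=5, r=3): never hits B4=T
input #8 (k=11, r=12): never hits B4=T
input #9 (k=4, r=9): never hits B4=T
input #10 (k=9, r=2): hits B4=T

Answer: 10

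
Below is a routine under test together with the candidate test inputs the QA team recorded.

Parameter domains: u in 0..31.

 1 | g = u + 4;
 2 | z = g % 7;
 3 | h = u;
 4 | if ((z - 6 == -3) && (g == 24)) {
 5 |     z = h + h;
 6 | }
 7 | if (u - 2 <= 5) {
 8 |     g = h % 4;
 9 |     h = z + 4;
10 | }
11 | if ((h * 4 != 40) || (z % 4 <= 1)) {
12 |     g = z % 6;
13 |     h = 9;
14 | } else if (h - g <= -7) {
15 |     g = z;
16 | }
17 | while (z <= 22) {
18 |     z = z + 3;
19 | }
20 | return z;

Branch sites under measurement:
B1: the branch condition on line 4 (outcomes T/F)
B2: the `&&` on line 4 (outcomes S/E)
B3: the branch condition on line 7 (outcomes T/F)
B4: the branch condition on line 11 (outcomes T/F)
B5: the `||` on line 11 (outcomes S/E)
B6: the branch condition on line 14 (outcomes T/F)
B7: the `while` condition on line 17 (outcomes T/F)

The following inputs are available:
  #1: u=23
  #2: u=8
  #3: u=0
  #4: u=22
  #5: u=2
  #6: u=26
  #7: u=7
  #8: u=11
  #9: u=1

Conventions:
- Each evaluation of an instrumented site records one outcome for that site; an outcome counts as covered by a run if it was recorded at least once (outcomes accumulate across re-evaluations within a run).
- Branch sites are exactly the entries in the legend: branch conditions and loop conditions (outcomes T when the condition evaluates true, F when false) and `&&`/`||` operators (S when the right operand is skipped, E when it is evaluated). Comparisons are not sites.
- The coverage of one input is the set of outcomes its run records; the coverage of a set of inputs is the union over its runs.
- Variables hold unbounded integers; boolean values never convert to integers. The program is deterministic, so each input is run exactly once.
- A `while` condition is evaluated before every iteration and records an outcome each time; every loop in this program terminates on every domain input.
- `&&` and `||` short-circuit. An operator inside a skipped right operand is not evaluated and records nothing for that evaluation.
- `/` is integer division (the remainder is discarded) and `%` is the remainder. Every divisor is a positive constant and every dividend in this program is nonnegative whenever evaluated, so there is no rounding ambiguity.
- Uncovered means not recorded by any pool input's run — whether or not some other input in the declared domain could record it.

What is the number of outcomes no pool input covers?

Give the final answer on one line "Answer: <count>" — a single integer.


input #1, u=23: events B2->S, B1->F, B3->F, B5->S, B4->T, B7->T, B7->T, B7->T, B7->T, B7->T, B7->T, B7->F; outcomes B1=F, B2=S, B3=F, B4=T, B5=S, B7=T, B7=F
input #2, u=8: events B2->S, B1->F, B3->F, B5->S, B4->T, B7->T, B7->T, B7->T, B7->T, B7->T, B7->T, B7->F; outcomes B1=F, B2=S, B3=F, B4=T, B5=S, B7=T, B7=F
input #3, u=0: events B2->S, B1->F, B3->T, B5->S, B4->T, B7->T, B7->T, B7->T, B7->T, B7->T, B7->T, B7->T, B7->F; outcomes B1=F, B2=S, B3=T, B4=T, B5=S, B7=T, B7=F
input #4, u=22: events B2->S, B1->F, B3->F, B5->S, B4->T, B7->T, B7->T, B7->T, B7->T, B7->T, B7->T, B7->F; outcomes B1=F, B2=S, B3=F, B4=T, B5=S, B7=T, B7=F
input #5, u=2: events B2->S, B1->F, B3->T, B5->E, B4->F, B6->F, B7->T, B7->T, B7->T, B7->T, B7->T, B7->T, B7->F; outcomes B1=F, B2=S, B3=T, B4=F, B5=E, B6=F, B7=T, B7=F
input #6, u=26: events B2->S, B1->F, B3->F, B5->S, B4->T, B7->T, B7->T, B7->T, B7->T, B7->T, B7->T, B7->T, B7->F; outcomes B1=F, B2=S, B3=F, B4=T, B5=S, B7=T, B7=F
input #7, u=7: events B2->S, B1->F, B3->T, B5->S, B4->T, B7->T, B7->T, B7->T, B7->T, B7->T, B7->T, B7->T, B7->F; outcomes B1=F, B2=S, B3=T, B4=T, B5=S, B7=T, B7=F
input #8, u=11: events B2->S, B1->F, B3->F, B5->S, B4->T, B7->T, B7->T, B7->T, B7->T, B7->T, B7->T, B7->T, B7->T, B7->F; outcomes B1=F, B2=S, B3=F, B4=T, B5=S, B7=T, B7=F
input #9, u=1: events B2->S, B1->F, B3->T, B5->S, B4->T, B7->T, B7->T, B7->T, B7->T, B7->T, B7->T, B7->F; outcomes B1=F, B2=S, B3=T, B4=T, B5=S, B7=T, B7=F
union over the pool: B1=F, B2=S, B3=T, B3=F, B4=T, B4=F, B5=S, B5=E, B6=F, B7=T, B7=F
uncovered (3 of 14): B1=T, B2=E, B6=T
Answer: 3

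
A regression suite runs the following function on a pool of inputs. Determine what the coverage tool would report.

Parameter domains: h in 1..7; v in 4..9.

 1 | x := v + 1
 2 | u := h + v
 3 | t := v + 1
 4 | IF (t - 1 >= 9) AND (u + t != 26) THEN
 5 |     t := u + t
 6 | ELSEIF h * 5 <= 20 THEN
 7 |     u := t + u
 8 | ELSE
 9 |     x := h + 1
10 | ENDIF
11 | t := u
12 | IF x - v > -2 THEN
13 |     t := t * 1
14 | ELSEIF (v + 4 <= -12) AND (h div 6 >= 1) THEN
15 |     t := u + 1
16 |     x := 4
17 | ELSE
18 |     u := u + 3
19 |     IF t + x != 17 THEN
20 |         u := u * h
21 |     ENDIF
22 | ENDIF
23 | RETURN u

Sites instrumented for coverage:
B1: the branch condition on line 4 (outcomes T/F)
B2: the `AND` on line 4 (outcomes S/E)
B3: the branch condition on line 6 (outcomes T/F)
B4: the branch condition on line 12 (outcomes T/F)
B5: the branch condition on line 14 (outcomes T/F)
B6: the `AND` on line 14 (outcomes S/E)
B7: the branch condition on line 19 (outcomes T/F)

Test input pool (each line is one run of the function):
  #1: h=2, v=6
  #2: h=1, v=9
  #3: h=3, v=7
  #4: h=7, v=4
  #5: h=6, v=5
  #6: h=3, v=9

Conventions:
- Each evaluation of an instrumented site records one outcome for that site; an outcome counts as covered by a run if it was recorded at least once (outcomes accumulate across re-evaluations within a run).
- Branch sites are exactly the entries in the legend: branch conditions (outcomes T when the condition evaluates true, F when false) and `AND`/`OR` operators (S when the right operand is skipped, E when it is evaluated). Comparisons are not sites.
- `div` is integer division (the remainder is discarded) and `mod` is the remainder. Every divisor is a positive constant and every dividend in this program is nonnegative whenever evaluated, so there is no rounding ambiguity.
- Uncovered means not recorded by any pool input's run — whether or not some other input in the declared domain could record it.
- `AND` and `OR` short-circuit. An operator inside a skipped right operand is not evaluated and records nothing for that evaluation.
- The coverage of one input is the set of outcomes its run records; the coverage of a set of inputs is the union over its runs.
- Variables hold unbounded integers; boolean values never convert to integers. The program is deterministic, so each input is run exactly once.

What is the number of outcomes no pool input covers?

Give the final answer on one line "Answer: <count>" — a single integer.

input #1 (h=2, v=6): covers B1=F, B2=S, B3=T, B4=T
input #2 (h=1, v=9): covers B1=T, B2=E, B4=T
input #3 (h=3, v=7): covers B1=F, B2=S, B3=T, B4=T
input #4 (h=7, v=4): covers B1=F, B2=S, B3=F, B4=T
input #5 (h=6, v=5): covers B1=F, B2=S, B3=F, B4=T
input #6 (h=3, v=9): covers B1=T, B2=E, B4=T
union over the pool: B1=T, B1=F, B2=S, B2=E, B3=T, B3=F, B4=T
uncovered (7 of 14): B4=F, B5=T, B5=F, B6=S, B6=E, B7=T, B7=F

Answer: 7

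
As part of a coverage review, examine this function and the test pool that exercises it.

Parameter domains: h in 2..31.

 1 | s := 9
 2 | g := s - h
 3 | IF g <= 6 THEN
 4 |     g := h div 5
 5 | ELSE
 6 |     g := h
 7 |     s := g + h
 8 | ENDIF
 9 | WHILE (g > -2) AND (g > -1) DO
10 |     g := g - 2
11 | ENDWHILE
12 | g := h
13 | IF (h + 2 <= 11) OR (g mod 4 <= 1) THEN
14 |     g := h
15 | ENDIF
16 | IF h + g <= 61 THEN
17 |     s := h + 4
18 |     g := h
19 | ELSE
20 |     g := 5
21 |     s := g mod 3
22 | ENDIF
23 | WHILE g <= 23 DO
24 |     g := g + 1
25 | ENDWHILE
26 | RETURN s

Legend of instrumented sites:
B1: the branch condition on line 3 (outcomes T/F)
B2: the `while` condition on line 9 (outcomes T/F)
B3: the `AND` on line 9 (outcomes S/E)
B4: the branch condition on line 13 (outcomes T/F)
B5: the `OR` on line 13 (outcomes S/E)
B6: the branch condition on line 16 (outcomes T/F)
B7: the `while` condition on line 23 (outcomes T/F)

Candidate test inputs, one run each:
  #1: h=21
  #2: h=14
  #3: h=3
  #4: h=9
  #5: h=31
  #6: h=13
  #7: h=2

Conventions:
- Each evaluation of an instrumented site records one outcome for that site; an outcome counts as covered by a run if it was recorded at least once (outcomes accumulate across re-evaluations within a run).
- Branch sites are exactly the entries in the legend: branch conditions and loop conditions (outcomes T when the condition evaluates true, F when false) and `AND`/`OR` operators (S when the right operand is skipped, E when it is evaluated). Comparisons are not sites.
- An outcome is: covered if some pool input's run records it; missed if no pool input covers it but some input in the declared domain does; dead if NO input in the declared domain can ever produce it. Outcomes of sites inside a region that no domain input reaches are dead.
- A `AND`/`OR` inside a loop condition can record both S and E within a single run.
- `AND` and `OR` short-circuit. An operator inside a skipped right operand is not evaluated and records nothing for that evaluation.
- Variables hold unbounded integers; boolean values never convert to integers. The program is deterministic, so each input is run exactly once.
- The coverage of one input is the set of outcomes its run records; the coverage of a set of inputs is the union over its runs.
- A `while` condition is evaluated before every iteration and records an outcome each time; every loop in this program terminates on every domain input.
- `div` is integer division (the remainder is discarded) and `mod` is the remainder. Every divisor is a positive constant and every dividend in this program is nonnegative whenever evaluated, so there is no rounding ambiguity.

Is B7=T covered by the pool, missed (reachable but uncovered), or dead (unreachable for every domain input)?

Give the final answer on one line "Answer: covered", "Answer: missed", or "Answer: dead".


B7=T is recorded by pool input(s) 1, 2, 3, 4, 5, 6, 7 -> covered
Answer: covered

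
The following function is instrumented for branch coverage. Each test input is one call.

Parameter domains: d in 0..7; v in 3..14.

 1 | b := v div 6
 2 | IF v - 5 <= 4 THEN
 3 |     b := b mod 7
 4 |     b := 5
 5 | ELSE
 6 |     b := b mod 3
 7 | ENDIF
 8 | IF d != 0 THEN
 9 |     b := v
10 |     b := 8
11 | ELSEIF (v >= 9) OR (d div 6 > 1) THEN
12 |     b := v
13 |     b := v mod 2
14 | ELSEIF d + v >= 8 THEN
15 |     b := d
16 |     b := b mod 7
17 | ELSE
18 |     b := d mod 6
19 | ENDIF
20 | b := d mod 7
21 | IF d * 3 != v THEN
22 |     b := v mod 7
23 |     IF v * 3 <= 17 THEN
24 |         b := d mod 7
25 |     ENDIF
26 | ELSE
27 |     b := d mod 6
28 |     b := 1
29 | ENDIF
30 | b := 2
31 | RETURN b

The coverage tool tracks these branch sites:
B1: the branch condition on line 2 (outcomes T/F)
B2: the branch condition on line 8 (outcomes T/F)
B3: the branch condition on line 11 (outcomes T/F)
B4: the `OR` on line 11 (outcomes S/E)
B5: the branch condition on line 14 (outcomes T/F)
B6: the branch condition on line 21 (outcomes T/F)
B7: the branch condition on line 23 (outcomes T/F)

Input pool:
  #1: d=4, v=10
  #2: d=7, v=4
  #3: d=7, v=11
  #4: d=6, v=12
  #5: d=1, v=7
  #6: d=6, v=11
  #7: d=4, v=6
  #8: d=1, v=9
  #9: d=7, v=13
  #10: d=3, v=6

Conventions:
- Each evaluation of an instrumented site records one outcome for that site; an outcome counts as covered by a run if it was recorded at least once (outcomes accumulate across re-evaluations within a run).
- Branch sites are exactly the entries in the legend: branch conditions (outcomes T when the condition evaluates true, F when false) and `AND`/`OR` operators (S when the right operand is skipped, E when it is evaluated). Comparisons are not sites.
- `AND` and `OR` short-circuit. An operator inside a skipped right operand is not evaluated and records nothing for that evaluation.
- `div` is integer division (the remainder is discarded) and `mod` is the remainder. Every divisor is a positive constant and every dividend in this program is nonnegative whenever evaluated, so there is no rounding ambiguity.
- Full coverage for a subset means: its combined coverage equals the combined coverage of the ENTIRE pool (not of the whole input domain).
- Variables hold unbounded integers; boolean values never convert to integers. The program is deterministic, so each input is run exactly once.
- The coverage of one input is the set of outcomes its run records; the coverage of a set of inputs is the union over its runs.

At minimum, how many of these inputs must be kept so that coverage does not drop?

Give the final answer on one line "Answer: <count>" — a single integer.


test 1 (d=4, v=10) fires B1->F, B2->T, B6->T, B7->F; hits B1=F, B2=T, B6=T, B7=F
test 2 (d=7, v=4) fires B1->T, B2->T, B6->T, B7->T; hits B1=T, B2=T, B6=T, B7=T
test 3 (d=7, v=11) fires B1->F, B2->T, B6->T, B7->F; hits B1=F, B2=T, B6=T, B7=F
test 4 (d=6, v=12) fires B1->F, B2->T, B6->T, B7->F; hits B1=F, B2=T, B6=T, B7=F
test 5 (d=1, v=7) fires B1->T, B2->T, B6->T, B7->F; hits B1=T, B2=T, B6=T, B7=F
test 6 (d=6, v=11) fires B1->F, B2->T, B6->T, B7->F; hits B1=F, B2=T, B6=T, B7=F
test 7 (d=4, v=6) fires B1->T, B2->T, B6->T, B7->F; hits B1=T, B2=T, B6=T, B7=F
test 8 (d=1, v=9) fires B1->T, B2->T, B6->T, B7->F; hits B1=T, B2=T, B6=T, B7=F
test 9 (d=7, v=13) fires B1->F, B2->T, B6->T, B7->F; hits B1=F, B2=T, B6=T, B7=F
test 10 (d=3, v=6) fires B1->T, B2->T, B6->T, B7->F; hits B1=T, B2=T, B6=T, B7=F
union over all inputs: B1=T, B1=F, B2=T, B6=T, B7=T, B7=F (6 outcomes)
checked all size-1 subsets: none covers 6 outcomes (max 4/6)
at size 2, {1, 2} reaches all 6 outcomes; every lexicographically earlier size-2 subset fails
Answer: 2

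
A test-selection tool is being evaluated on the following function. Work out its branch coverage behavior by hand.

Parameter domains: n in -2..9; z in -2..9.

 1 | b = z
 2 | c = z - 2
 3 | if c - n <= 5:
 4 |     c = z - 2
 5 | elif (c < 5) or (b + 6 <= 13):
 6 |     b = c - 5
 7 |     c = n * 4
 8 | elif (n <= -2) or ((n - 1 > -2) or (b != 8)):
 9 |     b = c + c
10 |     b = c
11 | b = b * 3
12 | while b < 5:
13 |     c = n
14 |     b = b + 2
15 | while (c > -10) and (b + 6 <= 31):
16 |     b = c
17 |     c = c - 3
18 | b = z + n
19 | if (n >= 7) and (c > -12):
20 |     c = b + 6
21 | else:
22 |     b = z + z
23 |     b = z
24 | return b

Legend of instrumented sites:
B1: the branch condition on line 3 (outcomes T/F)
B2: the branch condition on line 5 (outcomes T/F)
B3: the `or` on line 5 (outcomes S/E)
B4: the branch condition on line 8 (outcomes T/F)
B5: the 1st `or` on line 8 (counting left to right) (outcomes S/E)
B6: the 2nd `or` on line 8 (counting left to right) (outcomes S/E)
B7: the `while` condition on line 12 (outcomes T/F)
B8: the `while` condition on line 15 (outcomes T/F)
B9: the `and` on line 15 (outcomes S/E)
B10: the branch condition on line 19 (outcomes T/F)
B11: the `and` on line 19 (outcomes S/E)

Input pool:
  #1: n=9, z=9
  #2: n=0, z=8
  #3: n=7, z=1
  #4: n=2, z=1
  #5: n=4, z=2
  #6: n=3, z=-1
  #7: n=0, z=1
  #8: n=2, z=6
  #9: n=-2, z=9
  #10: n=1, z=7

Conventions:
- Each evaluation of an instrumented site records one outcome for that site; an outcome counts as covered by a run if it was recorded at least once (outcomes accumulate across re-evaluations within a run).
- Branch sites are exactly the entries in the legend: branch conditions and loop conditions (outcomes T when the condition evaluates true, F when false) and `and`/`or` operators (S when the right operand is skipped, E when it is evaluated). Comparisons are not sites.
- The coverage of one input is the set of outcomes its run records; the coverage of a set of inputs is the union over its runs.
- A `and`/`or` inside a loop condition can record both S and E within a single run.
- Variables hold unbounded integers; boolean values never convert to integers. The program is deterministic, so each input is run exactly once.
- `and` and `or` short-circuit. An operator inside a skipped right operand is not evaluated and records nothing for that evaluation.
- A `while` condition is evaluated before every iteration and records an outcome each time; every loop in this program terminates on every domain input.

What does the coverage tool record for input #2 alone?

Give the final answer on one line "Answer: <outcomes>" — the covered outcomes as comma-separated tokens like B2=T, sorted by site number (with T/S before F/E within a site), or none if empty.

Event log for input #2 (n=0, z=8):
  B1->F, B3->E, B2->F, B5->E, B6->S, B4->T, B7->F, B9->E, B8->T, B9->E
  B8->T, B9->E, B8->T, B9->E, B8->T, B9->E, B8->T, B9->E, B8->T, B9->S
  B8->F, B11->S, B10->F
deduplicating events, the covered set is: B1=F, B2=F, B3=E, B4=T, B5=E, B6=S, B7=F, B8=T, B8=F, B9=S, B9=E, B10=F, B11=S

Answer: B1=F, B2=F, B3=E, B4=T, B5=E, B6=S, B7=F, B8=T, B8=F, B9=S, B9=E, B10=F, B11=S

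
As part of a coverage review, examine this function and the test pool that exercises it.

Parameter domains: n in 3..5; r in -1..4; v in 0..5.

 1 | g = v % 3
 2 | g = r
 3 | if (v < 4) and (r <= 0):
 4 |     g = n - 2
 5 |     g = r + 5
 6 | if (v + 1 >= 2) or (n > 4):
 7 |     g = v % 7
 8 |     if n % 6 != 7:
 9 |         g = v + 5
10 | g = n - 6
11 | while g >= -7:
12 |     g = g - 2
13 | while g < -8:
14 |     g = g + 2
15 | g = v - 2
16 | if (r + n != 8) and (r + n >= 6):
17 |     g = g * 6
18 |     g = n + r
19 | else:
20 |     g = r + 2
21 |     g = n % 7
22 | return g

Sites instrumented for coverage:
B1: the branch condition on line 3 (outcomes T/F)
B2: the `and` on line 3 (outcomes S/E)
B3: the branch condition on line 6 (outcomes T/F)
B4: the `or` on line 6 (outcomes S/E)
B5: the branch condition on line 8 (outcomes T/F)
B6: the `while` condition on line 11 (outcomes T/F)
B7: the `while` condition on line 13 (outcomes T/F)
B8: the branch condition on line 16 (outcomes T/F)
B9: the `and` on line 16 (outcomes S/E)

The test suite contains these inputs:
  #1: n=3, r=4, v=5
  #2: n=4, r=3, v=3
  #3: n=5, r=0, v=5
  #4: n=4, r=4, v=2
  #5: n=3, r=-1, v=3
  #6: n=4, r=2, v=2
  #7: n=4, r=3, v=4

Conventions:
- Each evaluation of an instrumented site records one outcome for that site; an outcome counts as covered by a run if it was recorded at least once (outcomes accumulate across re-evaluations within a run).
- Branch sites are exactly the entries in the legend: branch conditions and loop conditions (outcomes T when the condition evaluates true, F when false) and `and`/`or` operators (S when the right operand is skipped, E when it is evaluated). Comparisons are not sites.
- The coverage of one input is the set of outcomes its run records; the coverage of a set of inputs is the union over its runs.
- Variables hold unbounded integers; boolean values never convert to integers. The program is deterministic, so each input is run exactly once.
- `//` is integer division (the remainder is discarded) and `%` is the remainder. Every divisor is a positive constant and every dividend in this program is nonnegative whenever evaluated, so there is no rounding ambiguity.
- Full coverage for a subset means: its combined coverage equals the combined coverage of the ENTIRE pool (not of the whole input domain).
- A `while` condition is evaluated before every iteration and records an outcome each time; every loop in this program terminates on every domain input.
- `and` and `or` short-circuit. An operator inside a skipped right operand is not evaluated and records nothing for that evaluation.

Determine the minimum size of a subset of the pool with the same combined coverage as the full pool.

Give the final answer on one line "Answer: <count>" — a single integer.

input #1, n=3, r=4, v=5: events B2->S, B1->F, B4->S, B3->T, B5->T, B6->T, B6->T, B6->T, B6->F, B7->T, B7->F, B9->E, B8->T; outcomes B1=F, B2=S, B3=T, B4=S, B5=T, B6=T, B6=F, B7=T, B7=F, B8=T, B9=E
input #2, n=4, r=3, v=3: events B2->E, B1->F, B4->S, B3->T, B5->T, B6->T, B6->T, B6->T, B6->F, B7->F, B9->E, B8->T; outcomes B1=F, B2=E, B3=T, B4=S, B5=T, B6=T, B6=F, B7=F, B8=T, B9=E
input #3, n=5, r=0, v=5: events B2->S, B1->F, B4->S, B3->T, B5->T, B6->T, B6->T, B6->T, B6->T, B6->F, B7->T, B7->F, B9->E, B8->F; outcomes B1=F, B2=S, B3=T, B4=S, B5=T, B6=T, B6=F, B7=T, B7=F, B8=F, B9=E
input #4, n=4, r=4, v=2: events B2->E, B1->F, B4->S, B3->T, B5->T, B6->T, B6->T, B6->T, B6->F, B7->F, B9->S, B8->F; outcomes B1=F, B2=E, B3=T, B4=S, B5=T, B6=T, B6=F, B7=F, B8=F, B9=S
input #5, n=3, r=-1, v=3: events B2->E, B1->T, B4->S, B3->T, B5->T, B6->T, B6->T, B6->T, B6->F, B7->T, B7->F, B9->E, B8->F; outcomes B1=T, B2=E, B3=T, B4=S, B5=T, B6=T, B6=F, B7=T, B7=F, B8=F, B9=E
input #6, n=4, r=2, v=2: events B2->E, B1->F, B4->S, B3->T, B5->T, B6->T, B6->T, B6->T, B6->F, B7->F, B9->E, B8->T; outcomes B1=F, B2=E, B3=T, B4=S, B5=T, B6=T, B6=F, B7=F, B8=T, B9=E
input #7, n=4, r=3, v=4: events B2->S, B1->F, B4->S, B3->T, B5->T, B6->T, B6->T, B6->T, B6->F, B7->F, B9->E, B8->T; outcomes B1=F, B2=S, B3=T, B4=S, B5=T, B6=T, B6=F, B7=F, B8=T, B9=E
the full pool covers 15 outcomes: B1=T, B1=F, B2=S, B2=E, B3=T, B4=S, B5=T, B6=T, B6=F, B7=T, B7=F, B8=T, B8=F, B9=S, B9=E
size 1 is not enough: best union over all size-1 subsets is 11/15
size 2 is not enough: best union over all size-2 subsets is 14/15
the canonical winner is {1, 4, 5}: size 3, full 15-outcome coverage, earliest index list among size-3 covers

Answer: 3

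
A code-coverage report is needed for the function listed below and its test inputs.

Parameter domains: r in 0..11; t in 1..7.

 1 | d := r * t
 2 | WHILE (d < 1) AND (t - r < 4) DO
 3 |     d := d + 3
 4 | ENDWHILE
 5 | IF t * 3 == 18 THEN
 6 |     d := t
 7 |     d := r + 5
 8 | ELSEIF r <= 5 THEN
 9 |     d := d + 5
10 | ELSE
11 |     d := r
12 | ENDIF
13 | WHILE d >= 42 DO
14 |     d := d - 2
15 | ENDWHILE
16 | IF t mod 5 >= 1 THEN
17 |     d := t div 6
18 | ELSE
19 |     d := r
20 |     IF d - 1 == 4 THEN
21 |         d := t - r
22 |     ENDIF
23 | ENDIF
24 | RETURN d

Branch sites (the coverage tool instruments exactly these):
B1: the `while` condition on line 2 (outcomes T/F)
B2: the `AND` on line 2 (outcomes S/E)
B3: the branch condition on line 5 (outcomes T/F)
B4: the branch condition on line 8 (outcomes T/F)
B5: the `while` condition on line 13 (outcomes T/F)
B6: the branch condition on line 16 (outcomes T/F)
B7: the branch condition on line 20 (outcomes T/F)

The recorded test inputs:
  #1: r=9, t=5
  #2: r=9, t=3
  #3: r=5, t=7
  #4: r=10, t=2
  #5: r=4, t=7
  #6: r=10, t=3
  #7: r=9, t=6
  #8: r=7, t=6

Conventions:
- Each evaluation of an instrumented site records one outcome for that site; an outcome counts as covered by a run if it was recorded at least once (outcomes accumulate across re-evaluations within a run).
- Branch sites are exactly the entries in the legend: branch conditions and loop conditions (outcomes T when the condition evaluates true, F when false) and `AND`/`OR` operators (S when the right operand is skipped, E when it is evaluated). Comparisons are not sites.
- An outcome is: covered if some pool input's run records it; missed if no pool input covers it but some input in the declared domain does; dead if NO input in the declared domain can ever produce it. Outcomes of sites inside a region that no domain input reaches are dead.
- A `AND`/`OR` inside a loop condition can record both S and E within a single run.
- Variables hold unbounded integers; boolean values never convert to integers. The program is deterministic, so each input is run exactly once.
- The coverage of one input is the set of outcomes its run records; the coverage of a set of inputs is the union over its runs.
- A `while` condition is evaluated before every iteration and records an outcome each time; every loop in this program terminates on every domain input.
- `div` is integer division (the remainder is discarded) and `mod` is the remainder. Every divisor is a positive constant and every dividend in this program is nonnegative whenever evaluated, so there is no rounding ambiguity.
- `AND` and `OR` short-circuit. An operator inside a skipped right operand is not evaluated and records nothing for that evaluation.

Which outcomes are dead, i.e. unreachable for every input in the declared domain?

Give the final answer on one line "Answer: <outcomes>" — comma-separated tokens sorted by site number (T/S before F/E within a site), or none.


running all 84 domain inputs and tallying outcomes:
  B5=T: zero occurrences over every domain input -> dead
  reachable outcomes have witnesses, e.g. B1=T (e.g. r=0, t=1), B1=F (e.g. r=0, t=1), B2=S (e.g. r=0, t=1), B2=E (e.g. r=0, t=1)
Answer: B5=T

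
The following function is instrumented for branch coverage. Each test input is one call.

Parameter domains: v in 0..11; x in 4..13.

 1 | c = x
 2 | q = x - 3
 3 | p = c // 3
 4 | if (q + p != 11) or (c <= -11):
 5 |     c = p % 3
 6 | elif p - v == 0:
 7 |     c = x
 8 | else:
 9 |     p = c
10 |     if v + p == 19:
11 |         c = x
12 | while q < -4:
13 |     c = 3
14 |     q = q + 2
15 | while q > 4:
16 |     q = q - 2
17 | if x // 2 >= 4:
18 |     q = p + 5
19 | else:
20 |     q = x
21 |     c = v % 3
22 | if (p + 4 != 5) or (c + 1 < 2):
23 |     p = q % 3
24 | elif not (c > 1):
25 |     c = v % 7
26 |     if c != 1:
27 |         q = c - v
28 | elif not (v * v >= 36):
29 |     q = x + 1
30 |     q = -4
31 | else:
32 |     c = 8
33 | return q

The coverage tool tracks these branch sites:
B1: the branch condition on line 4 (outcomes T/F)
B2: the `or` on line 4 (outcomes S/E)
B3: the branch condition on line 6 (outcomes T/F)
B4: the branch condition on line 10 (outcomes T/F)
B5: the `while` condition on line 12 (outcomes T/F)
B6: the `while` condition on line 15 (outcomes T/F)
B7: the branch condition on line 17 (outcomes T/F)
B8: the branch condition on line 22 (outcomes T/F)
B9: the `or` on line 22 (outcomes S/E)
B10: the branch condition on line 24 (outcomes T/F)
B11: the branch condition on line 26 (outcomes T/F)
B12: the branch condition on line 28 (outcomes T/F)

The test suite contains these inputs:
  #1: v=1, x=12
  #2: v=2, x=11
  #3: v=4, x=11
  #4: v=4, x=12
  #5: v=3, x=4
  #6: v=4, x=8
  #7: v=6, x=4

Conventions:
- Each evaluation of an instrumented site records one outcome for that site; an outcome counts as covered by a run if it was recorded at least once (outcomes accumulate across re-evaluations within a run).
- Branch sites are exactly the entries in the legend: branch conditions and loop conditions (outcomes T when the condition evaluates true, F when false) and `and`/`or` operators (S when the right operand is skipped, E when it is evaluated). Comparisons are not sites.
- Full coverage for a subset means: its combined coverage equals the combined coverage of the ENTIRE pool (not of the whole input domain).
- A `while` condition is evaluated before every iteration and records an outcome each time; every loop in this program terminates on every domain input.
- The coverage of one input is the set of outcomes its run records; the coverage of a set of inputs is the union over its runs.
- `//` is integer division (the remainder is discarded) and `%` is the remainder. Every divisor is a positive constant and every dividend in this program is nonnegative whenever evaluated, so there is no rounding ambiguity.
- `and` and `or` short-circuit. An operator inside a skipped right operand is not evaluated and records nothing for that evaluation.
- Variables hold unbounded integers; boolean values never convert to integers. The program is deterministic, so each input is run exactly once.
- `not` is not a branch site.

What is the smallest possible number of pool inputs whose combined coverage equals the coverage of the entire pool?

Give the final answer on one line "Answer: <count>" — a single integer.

test 1 (v=1, x=12) hits B1=T, B2=S, B5=F, B6=T, B6=F, B7=T, B8=T, B9=S
test 2 (v=2, x=11) hits B1=F, B2=E, B3=F, B4=F, B5=F, B6=T, B6=F, B7=T, B8=T, B9=S
test 3 (v=4, x=11) hits B1=F, B2=E, B3=F, B4=F, B5=F, B6=T, B6=F, B7=T, B8=T, B9=S
test 4 (v=4, x=12) hits B1=T, B2=S, B5=F, B6=T, B6=F, B7=T, B8=T, B9=S
test 5 (v=3, x=4) hits B1=T, B2=S, B5=F, B6=F, B7=F, B8=T, B9=E
test 6 (v=4, x=8) hits B1=T, B2=S, B5=F, B6=T, B6=F, B7=T, B8=T, B9=S
test 7 (v=6, x=4) hits B1=T, B2=S, B5=F, B6=F, B7=F, B8=T, B9=E
pool-wide coverage (14 outcomes): B1=T, B1=F, B2=S, B2=E, B3=F, B4=F, B5=F, B6=T, B6=F, B7=T, B7=F, B8=T, B9=S, B9=E
every size-1 subset falls short of the 14 outcomes (best: 10/14)
size 2: inputs {2, 5} cover all 14 outcomes, and no lexicographically smaller subset of this size does

Answer: 2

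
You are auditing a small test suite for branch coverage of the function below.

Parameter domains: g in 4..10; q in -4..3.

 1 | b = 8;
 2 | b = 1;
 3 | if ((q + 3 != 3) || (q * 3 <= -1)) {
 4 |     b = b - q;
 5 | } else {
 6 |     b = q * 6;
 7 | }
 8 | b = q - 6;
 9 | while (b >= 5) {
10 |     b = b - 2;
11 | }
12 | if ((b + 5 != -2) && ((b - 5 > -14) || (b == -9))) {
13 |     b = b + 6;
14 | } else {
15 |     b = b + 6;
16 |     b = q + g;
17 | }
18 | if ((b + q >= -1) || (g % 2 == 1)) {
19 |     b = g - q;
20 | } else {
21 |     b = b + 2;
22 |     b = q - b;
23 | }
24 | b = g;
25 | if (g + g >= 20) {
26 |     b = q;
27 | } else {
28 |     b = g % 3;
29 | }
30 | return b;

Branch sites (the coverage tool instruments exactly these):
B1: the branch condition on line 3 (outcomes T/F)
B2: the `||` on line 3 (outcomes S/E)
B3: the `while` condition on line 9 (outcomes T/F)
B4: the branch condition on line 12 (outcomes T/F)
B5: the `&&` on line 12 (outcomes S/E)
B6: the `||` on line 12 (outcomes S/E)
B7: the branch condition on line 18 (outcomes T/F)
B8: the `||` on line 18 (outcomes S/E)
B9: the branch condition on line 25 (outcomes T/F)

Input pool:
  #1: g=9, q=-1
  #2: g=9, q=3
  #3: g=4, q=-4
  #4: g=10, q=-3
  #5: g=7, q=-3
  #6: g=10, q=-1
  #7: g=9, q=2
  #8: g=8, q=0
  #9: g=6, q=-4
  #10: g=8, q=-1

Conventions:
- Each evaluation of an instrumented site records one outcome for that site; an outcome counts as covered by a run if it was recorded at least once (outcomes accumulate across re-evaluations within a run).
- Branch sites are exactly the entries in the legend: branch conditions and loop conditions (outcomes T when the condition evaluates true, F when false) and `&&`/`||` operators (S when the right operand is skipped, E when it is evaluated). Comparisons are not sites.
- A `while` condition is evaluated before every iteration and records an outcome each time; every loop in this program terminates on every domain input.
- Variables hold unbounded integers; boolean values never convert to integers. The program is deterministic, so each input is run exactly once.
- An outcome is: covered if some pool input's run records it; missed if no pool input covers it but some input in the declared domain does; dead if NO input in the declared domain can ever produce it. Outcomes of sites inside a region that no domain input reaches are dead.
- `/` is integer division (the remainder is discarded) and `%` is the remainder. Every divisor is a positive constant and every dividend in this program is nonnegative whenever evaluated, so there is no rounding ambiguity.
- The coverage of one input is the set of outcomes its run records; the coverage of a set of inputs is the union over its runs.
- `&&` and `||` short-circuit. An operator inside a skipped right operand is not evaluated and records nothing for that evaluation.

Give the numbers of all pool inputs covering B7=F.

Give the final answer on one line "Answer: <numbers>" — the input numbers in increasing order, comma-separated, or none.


input #1 (g=9, q=-1): does not produce B7=F
input #2 (g=9, q=3): does not produce B7=F
input #3 (g=4, q=-4): produces B7=F
input #4 (g=10, q=-3): produces B7=F
input #5 (g=7, q=-3): does not produce B7=F
input #6 (g=10, q=-1): does not produce B7=F
input #7 (g=9, q=2): does not produce B7=F
input #8 (g=8, q=0): does not produce B7=F
input #9 (g=6, q=-4): produces B7=F
input #10 (g=8, q=-1): does not produce B7=F
Answer: 3, 4, 9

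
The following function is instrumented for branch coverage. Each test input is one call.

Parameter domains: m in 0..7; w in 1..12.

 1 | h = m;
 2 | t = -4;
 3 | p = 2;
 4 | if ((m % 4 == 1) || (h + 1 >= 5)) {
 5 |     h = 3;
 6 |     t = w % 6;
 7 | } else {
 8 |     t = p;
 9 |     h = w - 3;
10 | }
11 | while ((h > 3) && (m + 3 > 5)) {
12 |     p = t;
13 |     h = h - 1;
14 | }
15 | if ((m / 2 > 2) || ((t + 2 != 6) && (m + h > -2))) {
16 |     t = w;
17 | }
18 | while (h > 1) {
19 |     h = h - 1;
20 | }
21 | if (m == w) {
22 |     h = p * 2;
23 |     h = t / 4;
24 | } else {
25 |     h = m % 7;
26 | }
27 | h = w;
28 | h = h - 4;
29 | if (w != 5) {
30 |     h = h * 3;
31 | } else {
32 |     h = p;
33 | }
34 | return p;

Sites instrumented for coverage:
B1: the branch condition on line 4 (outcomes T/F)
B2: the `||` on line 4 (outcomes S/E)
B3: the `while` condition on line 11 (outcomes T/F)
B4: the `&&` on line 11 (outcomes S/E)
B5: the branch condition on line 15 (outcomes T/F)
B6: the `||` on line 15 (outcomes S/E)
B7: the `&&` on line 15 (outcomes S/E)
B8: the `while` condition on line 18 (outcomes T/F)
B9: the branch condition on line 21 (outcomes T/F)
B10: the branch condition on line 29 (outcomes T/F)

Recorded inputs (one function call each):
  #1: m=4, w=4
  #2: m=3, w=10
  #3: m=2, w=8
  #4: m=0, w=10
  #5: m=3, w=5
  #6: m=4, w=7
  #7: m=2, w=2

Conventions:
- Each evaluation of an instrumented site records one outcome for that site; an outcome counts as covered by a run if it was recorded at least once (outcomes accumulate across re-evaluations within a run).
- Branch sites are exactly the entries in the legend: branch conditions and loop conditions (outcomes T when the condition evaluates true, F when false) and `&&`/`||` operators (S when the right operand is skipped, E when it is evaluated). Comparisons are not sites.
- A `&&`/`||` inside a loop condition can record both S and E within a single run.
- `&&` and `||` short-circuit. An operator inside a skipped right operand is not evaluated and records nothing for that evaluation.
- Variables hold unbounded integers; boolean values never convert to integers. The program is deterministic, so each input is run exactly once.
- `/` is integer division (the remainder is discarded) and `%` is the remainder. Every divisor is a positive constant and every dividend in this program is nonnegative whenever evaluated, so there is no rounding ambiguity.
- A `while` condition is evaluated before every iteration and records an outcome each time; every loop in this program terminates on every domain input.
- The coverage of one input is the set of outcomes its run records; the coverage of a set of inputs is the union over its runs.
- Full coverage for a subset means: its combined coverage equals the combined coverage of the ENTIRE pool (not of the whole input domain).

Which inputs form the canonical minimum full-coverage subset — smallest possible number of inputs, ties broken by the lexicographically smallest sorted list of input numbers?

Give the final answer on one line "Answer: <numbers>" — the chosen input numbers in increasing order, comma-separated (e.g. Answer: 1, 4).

run #1 (m=4, w=4) records B1=T, B2=E, B3=F, B4=S, B5=F, B6=E, B7=S, B8=T, B8=F, B9=T, B10=T
run #2 (m=3, w=10) records B1=F, B2=E, B3=T, B3=F, B4=S, B4=E, B5=T, B6=E, B7=E, B8=T, B8=F, B9=F, B10=T
run #3 (m=2, w=8) records B1=F, B2=E, B3=F, B4=E, B5=T, B6=E, B7=E, B8=T, B8=F, B9=F, B10=T
run #4 (m=0, w=10) records B1=F, B2=E, B3=F, B4=E, B5=T, B6=E, B7=E, B8=T, B8=F, B9=F, B10=T
run #5 (m=3, w=5) records B1=F, B2=E, B3=F, B4=S, B5=T, B6=E, B7=E, B8=T, B8=F, B9=F, B10=F
run #6 (m=4, w=7) records B1=T, B2=E, B3=F, B4=S, B5=T, B6=E, B7=E, B8=T, B8=F, B9=F, B10=T
run #7 (m=2, w=2) records B1=F, B2=E, B3=F, B4=S, B5=T, B6=E, B7=E, B8=F, B9=T, B10=T
together the pool reaches 18 outcomes: B1=T, B1=F, B2=E, B3=T, B3=F, B4=S, B4=E, B5=T, B5=F, B6=E, B7=S, B7=E, B8=T, B8=F, B9=T, B9=F, B10=T, B10=F
every size-1 subset falls short of the 18 outcomes (best: 13/18)
every size-2 subset falls short of the 18 outcomes (best: 17/18)
the canonical winner is {1, 2, 5}: size 3, full 18-outcome coverage, earliest index list among size-3 covers

Answer: 1, 2, 5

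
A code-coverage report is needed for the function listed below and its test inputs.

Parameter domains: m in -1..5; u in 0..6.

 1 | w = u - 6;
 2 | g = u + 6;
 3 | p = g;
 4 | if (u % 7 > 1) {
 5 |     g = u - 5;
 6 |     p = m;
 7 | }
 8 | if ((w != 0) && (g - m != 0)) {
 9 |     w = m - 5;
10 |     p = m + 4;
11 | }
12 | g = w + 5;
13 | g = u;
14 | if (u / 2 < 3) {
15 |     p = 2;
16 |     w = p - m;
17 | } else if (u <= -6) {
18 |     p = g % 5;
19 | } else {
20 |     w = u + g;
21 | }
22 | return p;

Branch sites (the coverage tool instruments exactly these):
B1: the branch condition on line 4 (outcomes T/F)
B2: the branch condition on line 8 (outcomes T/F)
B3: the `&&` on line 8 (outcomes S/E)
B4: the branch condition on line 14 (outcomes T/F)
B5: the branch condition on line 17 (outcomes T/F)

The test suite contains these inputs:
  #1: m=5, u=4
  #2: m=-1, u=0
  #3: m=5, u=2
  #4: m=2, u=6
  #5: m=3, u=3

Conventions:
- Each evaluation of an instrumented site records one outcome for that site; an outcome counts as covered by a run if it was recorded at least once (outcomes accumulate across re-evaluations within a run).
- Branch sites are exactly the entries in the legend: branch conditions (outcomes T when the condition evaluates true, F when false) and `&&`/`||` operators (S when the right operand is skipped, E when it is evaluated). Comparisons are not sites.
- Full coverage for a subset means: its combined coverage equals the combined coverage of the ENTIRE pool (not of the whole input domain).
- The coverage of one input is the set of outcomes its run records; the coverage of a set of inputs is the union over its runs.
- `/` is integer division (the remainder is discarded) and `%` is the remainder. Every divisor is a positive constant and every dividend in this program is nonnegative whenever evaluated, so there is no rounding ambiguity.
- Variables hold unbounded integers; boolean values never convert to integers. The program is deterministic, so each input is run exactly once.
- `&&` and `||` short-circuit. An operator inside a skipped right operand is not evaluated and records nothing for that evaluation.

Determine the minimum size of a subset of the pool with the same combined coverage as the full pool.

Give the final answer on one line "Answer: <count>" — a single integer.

input #1 (m=5, u=4): events B1->T, B3->E, B2->T, B4->T; covers B1=T, B2=T, B3=E, B4=T
input #2 (m=-1, u=0): events B1->F, B3->E, B2->T, B4->T; covers B1=F, B2=T, B3=E, B4=T
input #3 (m=5, u=2): events B1->T, B3->E, B2->T, B4->T; covers B1=T, B2=T, B3=E, B4=T
input #4 (m=2, u=6): events B1->T, B3->S, B2->F, B4->F, B5->F; covers B1=T, B2=F, B3=S, B4=F, B5=F
input #5 (m=3, u=3): events B1->T, B3->E, B2->T, B4->T; covers B1=T, B2=T, B3=E, B4=T
together the pool reaches 9 outcomes: B1=T, B1=F, B2=T, B2=F, B3=S, B3=E, B4=T, B4=F, B5=F
checked all size-1 subsets: none covers 9 outcomes (max 5/9)
inputs {2, 4} (size 2) cover everything; no size-2 subset with a lexicographically smaller index list covers all 9

Answer: 2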